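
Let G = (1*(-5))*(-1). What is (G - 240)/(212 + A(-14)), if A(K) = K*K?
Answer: -235/408 ≈ -0.57598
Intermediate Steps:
A(K) = K²
G = 5 (G = -5*(-1) = 5)
(G - 240)/(212 + A(-14)) = (5 - 240)/(212 + (-14)²) = -235/(212 + 196) = -235/408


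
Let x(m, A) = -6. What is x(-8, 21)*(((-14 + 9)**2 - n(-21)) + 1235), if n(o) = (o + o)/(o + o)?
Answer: -7554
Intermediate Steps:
n(o) = 1 (n(o) = (2*o)/((2*o)) = (2*o)*(1/(2*o)) = 1)
x(-8, 21)*(((-14 + 9)**2 - n(-21)) + 1235) = -6*(((-14 + 9)**2 - 1*1) + 1235) = -6*(((-5)**2 - 1) + 1235) = -6*((25 - 1) + 1235) = -6*(24 + 1235) = -6*1259 = -7554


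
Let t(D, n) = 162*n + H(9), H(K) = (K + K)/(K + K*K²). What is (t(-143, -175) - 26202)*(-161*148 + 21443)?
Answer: 5334364935/41 ≈ 1.3011e+8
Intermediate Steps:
H(K) = 2*K/(K + K³) (H(K) = (2*K)/(K + K³) = 2*K/(K + K³))
t(D, n) = 1/41 + 162*n (t(D, n) = 162*n + 2/(1 + 9²) = 162*n + 2/(1 + 81) = 162*n + 2/82 = 162*n + 2*(1/82) = 162*n + 1/41 = 1/41 + 162*n)
(t(-143, -175) - 26202)*(-161*148 + 21443) = ((1/41 + 162*(-175)) - 26202)*(-161*148 + 21443) = ((1/41 - 28350) - 26202)*(-23828 + 21443) = (-1162349/41 - 26202)*(-2385) = -2236631/41*(-2385) = 5334364935/41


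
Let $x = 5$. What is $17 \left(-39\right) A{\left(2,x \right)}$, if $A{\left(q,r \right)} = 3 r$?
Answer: $-9945$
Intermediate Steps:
$17 \left(-39\right) A{\left(2,x \right)} = 17 \left(-39\right) 3 \cdot 5 = \left(-663\right) 15 = -9945$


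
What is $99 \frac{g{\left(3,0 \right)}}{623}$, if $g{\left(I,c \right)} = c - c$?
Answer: $0$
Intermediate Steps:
$g{\left(I,c \right)} = 0$
$99 \frac{g{\left(3,0 \right)}}{623} = 99 \cdot \frac{0}{623} = 99 \cdot 0 \cdot \frac{1}{623} = 99 \cdot 0 = 0$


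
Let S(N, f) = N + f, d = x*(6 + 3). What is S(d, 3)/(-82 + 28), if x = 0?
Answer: -1/18 ≈ -0.055556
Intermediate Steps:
d = 0 (d = 0*(6 + 3) = 0*9 = 0)
S(d, 3)/(-82 + 28) = (0 + 3)/(-82 + 28) = 3/(-54) = -1/54*3 = -1/18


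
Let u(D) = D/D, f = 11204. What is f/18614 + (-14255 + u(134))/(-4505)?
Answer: 157898988/41928035 ≈ 3.7660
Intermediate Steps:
u(D) = 1
f/18614 + (-14255 + u(134))/(-4505) = 11204/18614 + (-14255 + 1)/(-4505) = 11204*(1/18614) - 14254*(-1/4505) = 5602/9307 + 14254/4505 = 157898988/41928035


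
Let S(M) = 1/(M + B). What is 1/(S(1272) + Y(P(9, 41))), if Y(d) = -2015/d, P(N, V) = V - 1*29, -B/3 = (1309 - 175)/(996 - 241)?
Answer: -1913916/321376885 ≈ -0.0059554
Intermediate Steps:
B = -3402/755 (B = -3*(1309 - 175)/(996 - 241) = -3402/755 ≈ -4.5060)
P(N, V) = -29 + V (P(N, V) = V - 29 = -29 + V)
S(M) = 1/(-3402/755 + M) (S(M) = 1/(M - 3402/755) = 1/(-3402/755 + M))
1/(S(1272) + Y(P(9, 41))) = 1/(755/(-3402 + 755*1272) - 2015/(-29 + 41)) = 1/(755/(-3402 + 960360) - 2015/12) = 1/(755/956958 - 2015*1/12) = 1/(755*(1/956958) - 2015/12) = 1/(755/956958 - 2015/12) = 1/(-321376885/1913916) = -1913916/321376885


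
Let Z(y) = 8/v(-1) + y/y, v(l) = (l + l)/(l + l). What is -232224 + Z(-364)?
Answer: -232215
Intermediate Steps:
v(l) = 1 (v(l) = (2*l)/((2*l)) = (2*l)*(1/(2*l)) = 1)
Z(y) = 9 (Z(y) = 8/1 + y/y = 8*1 + 1 = 8 + 1 = 9)
-232224 + Z(-364) = -232224 + 9 = -232215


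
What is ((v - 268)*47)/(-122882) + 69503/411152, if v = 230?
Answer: 662498937/3608798576 ≈ 0.18358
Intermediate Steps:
((v - 268)*47)/(-122882) + 69503/411152 = ((230 - 268)*47)/(-122882) + 69503/411152 = -38*47*(-1/122882) + 69503*(1/411152) = -1786*(-1/122882) + 9929/58736 = 893/61441 + 9929/58736 = 662498937/3608798576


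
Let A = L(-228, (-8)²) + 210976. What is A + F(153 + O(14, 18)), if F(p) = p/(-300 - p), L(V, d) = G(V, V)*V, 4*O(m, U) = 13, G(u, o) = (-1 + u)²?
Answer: -857426781/73 ≈ -1.1746e+7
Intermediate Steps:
O(m, U) = 13/4 (O(m, U) = (¼)*13 = 13/4)
L(V, d) = V*(-1 + V)² (L(V, d) = (-1 + V)²*V = V*(-1 + V)²)
A = -11745572 (A = -228*(-1 - 228)² + 210976 = -228*(-229)² + 210976 = -228*52441 + 210976 = -11956548 + 210976 = -11745572)
A + F(153 + O(14, 18)) = -11745572 - (153 + 13/4)/(300 + (153 + 13/4)) = -11745572 - 1*625/4/(300 + 625/4) = -11745572 - 1*625/4/1825/4 = -11745572 - 1*625/4*4/1825 = -11745572 - 25/73 = -857426781/73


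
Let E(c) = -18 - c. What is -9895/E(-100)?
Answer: -9895/82 ≈ -120.67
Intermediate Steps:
-9895/E(-100) = -9895/(-18 - 1*(-100)) = -9895/(-18 + 100) = -9895/82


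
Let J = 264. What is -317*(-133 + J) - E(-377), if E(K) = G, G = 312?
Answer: -41839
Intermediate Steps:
E(K) = 312
-317*(-133 + J) - E(-377) = -317*(-133 + 264) - 1*312 = -317*131 - 312 = -41527 - 312 = -41839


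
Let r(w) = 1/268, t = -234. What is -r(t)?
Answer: -1/268 ≈ -0.0037313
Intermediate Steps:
r(w) = 1/268
-r(t) = -1*1/268 = -1/268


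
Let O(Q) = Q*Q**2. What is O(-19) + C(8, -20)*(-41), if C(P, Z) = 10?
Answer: -7269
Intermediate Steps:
O(Q) = Q**3
O(-19) + C(8, -20)*(-41) = (-19)**3 + 10*(-41) = -6859 - 410 = -7269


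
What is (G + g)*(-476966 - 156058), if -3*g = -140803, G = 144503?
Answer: -121184426496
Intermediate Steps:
g = 140803/3 (g = -⅓*(-140803) = 140803/3 ≈ 46934.)
(G + g)*(-476966 - 156058) = (144503 + 140803/3)*(-476966 - 156058) = (574312/3)*(-633024) = -121184426496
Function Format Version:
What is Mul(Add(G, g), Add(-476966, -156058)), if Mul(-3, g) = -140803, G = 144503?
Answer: -121184426496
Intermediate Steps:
g = Rational(140803, 3) (g = Mul(Rational(-1, 3), -140803) = Rational(140803, 3) ≈ 46934.)
Mul(Add(G, g), Add(-476966, -156058)) = Mul(Add(144503, Rational(140803, 3)), Add(-476966, -156058)) = Mul(Rational(574312, 3), -633024) = -121184426496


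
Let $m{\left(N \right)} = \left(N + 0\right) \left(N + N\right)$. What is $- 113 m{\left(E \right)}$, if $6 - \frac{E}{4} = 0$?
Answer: $-130176$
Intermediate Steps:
$E = 24$ ($E = 24 - 0 = 24 + 0 = 24$)
$m{\left(N \right)} = 2 N^{2}$ ($m{\left(N \right)} = N 2 N = 2 N^{2}$)
$- 113 m{\left(E \right)} = - 113 \cdot 2 \cdot 24^{2} = - 113 \cdot 2 \cdot 576 = \left(-113\right) 1152 = -130176$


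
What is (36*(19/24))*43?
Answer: 2451/2 ≈ 1225.5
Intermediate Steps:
(36*(19/24))*43 = (57/2)*43 = 2451/2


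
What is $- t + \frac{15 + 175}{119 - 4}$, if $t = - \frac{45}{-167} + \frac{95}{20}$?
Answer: $- \frac{51735}{15364} \approx -3.3673$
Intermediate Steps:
$t = \frac{3353}{668}$ ($t = \left(-45\right) \left(- \frac{1}{167}\right) + 95 \cdot \frac{1}{20} = \frac{45}{167} + \frac{19}{4} = \frac{3353}{668} \approx 5.0195$)
$- t + \frac{15 + 175}{119 - 4} = \left(-1\right) \frac{3353}{668} + \frac{15 + 175}{119 - 4} = - \frac{3353}{668} + \frac{190}{115} = - \frac{3353}{668} + 190 \cdot \frac{1}{115} = - \frac{3353}{668} + \frac{38}{23} = - \frac{51735}{15364}$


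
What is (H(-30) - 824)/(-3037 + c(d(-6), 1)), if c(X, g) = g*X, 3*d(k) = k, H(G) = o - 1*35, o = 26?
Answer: 833/3039 ≈ 0.27410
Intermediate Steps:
H(G) = -9 (H(G) = 26 - 1*35 = 26 - 35 = -9)
d(k) = k/3
c(X, g) = X*g
(H(-30) - 824)/(-3037 + c(d(-6), 1)) = (-9 - 824)/(-3037 + ((⅓)*(-6))*1) = -833/(-3037 - 2*1) = -833/(-3037 - 2) = -833/(-3039) = -833*(-1/3039) = 833/3039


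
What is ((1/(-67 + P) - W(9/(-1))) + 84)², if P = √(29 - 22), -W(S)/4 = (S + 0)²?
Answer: 835934432732/5022081 - 1828589*√7/10044162 ≈ 1.6645e+5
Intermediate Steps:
W(S) = -4*S² (W(S) = -4*(S + 0)² = -4*S²)
P = √7 ≈ 2.6458
((1/(-67 + P) - W(9/(-1))) + 84)² = ((1/(-67 + √7) - (-4)*(9/(-1))²) + 84)² = ((1/(-67 + √7) - (-4)*(9*(-1))²) + 84)² = ((1/(-67 + √7) - (-4)*(-9)²) + 84)² = ((1/(-67 + √7) - (-4)*81) + 84)² = ((1/(-67 + √7) - 1*(-324)) + 84)² = ((1/(-67 + √7) + 324) + 84)² = ((324 + 1/(-67 + √7)) + 84)² = (408 + 1/(-67 + √7))²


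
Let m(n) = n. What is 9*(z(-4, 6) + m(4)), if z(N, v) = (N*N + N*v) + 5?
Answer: 9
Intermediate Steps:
z(N, v) = 5 + N² + N*v (z(N, v) = (N² + N*v) + 5 = 5 + N² + N*v)
9*(z(-4, 6) + m(4)) = 9*((5 + (-4)² - 4*6) + 4) = 9*((5 + 16 - 24) + 4) = 9*(-3 + 4) = 9*1 = 9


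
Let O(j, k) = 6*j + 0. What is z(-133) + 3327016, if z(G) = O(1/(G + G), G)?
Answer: 442493125/133 ≈ 3.3270e+6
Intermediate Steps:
O(j, k) = 6*j
z(G) = 3/G (z(G) = 6/(G + G) = 6/((2*G)) = 6*(1/(2*G)) = 3/G)
z(-133) + 3327016 = 3/(-133) + 3327016 = 3*(-1/133) + 3327016 = -3/133 + 3327016 = 442493125/133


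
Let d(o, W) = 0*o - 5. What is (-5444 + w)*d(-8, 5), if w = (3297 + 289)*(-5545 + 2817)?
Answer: 48940260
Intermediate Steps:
d(o, W) = -5 (d(o, W) = 0 - 5 = -5)
w = -9782608 (w = 3586*(-2728) = -9782608)
(-5444 + w)*d(-8, 5) = (-5444 - 9782608)*(-5) = -9788052*(-5) = 48940260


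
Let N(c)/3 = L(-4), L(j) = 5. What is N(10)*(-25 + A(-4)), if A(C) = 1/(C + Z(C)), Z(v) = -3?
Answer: -2640/7 ≈ -377.14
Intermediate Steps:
N(c) = 15 (N(c) = 3*5 = 15)
A(C) = 1/(-3 + C) (A(C) = 1/(C - 3) = 1/(-3 + C))
N(10)*(-25 + A(-4)) = 15*(-25 + 1/(-3 - 4)) = 15*(-25 + 1/(-7)) = 15*(-25 - 1/7) = 15*(-176/7) = -2640/7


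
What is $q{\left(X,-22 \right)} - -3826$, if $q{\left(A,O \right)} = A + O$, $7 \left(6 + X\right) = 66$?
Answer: $\frac{26652}{7} \approx 3807.4$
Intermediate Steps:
$X = \frac{24}{7}$ ($X = -6 + \frac{1}{7} \cdot 66 = -6 + \frac{66}{7} = \frac{24}{7} \approx 3.4286$)
$q{\left(X,-22 \right)} - -3826 = \left(\frac{24}{7} - 22\right) - -3826 = - \frac{130}{7} + 3826 = \frac{26652}{7}$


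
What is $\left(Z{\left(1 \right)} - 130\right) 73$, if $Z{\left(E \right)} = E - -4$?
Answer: $-9125$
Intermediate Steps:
$Z{\left(E \right)} = 4 + E$ ($Z{\left(E \right)} = E + 4 = 4 + E$)
$\left(Z{\left(1 \right)} - 130\right) 73 = \left(\left(4 + 1\right) - 130\right) 73 = \left(5 - 130\right) 73 = \left(-125\right) 73 = -9125$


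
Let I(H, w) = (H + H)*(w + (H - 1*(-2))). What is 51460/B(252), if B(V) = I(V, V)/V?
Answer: 12865/253 ≈ 50.850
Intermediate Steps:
I(H, w) = 2*H*(2 + H + w) (I(H, w) = (2*H)*(w + (H + 2)) = (2*H)*(w + (2 + H)) = (2*H)*(2 + H + w) = 2*H*(2 + H + w))
B(V) = 4 + 4*V (B(V) = (2*V*(2 + V + V))/V = (2*V*(2 + 2*V))/V = 4 + 4*V)
51460/B(252) = 51460/(4 + 4*252) = 51460/(4 + 1008) = 51460/1012 = 51460*(1/1012) = 12865/253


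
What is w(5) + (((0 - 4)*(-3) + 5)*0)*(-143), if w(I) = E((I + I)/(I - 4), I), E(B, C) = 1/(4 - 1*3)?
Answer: 1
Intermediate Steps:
E(B, C) = 1 (E(B, C) = 1/(4 - 3) = 1/1 = 1)
w(I) = 1
w(5) + (((0 - 4)*(-3) + 5)*0)*(-143) = 1 + (((0 - 4)*(-3) + 5)*0)*(-143) = 1 + ((-4*(-3) + 5)*0)*(-143) = 1 + ((12 + 5)*0)*(-143) = 1 + (17*0)*(-143) = 1 + 0*(-143) = 1 + 0 = 1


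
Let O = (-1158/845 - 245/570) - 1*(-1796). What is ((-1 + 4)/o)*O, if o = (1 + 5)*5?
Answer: 172835263/963300 ≈ 179.42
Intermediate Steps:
o = 30 (o = 6*5 = 30)
O = 172835263/96330 (O = (-1158*1/845 - 245*1/570) + 1796 = (-1158/845 - 49/114) + 1796 = -173417/96330 + 1796 = 172835263/96330 ≈ 1794.2)
((-1 + 4)/o)*O = ((-1 + 4)/30)*(172835263/96330) = (3*(1/30))*(172835263/96330) = (⅒)*(172835263/96330) = 172835263/963300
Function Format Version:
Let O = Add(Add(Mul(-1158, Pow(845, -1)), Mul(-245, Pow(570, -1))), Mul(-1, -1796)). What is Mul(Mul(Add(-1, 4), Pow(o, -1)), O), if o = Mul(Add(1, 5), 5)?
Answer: Rational(172835263, 963300) ≈ 179.42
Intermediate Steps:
o = 30 (o = Mul(6, 5) = 30)
O = Rational(172835263, 96330) (O = Add(Add(Mul(-1158, Rational(1, 845)), Mul(-245, Rational(1, 570))), 1796) = Add(Add(Rational(-1158, 845), Rational(-49, 114)), 1796) = Add(Rational(-173417, 96330), 1796) = Rational(172835263, 96330) ≈ 1794.2)
Mul(Mul(Add(-1, 4), Pow(o, -1)), O) = Mul(Mul(Add(-1, 4), Pow(30, -1)), Rational(172835263, 96330)) = Mul(Mul(3, Rational(1, 30)), Rational(172835263, 96330)) = Mul(Rational(1, 10), Rational(172835263, 96330)) = Rational(172835263, 963300)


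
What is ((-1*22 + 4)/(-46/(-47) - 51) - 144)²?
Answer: 114039939204/5527201 ≈ 20633.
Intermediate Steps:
((-1*22 + 4)/(-46/(-47) - 51) - 144)² = ((-22 + 4)/(-46*(-1/47) - 51) - 144)² = (-18/(46/47 - 51) - 144)² = (-18/(-2351/47) - 144)² = (-18*(-47/2351) - 144)² = (846/2351 - 144)² = (-337698/2351)² = 114039939204/5527201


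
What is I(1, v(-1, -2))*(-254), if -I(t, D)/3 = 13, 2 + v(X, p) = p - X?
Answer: 9906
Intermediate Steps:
v(X, p) = -2 + p - X (v(X, p) = -2 + (p - X) = -2 + p - X)
I(t, D) = -39 (I(t, D) = -3*13 = -39)
I(1, v(-1, -2))*(-254) = -39*(-254) = 9906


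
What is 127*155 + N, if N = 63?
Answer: 19748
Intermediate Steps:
127*155 + N = 127*155 + 63 = 19685 + 63 = 19748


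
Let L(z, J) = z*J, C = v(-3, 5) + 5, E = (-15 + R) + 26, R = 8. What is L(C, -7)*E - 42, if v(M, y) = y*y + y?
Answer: -4697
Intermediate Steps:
v(M, y) = y + y**2 (v(M, y) = y**2 + y = y + y**2)
E = 19 (E = (-15 + 8) + 26 = -7 + 26 = 19)
C = 35 (C = 5*(1 + 5) + 5 = 5*6 + 5 = 30 + 5 = 35)
L(z, J) = J*z
L(C, -7)*E - 42 = -7*35*19 - 42 = -245*19 - 42 = -4655 - 42 = -4697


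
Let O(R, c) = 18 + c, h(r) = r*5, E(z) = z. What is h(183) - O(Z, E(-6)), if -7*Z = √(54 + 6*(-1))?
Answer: 903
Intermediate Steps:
h(r) = 5*r
Z = -4*√3/7 (Z = -√(54 + 6*(-1))/7 = -√(54 - 6)/7 = -4*√3/7 ≈ -0.98974)
h(183) - O(Z, E(-6)) = 5*183 - (18 - 6) = 915 - 1*12 = 915 - 12 = 903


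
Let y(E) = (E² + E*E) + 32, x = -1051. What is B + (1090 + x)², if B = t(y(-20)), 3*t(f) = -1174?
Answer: 3389/3 ≈ 1129.7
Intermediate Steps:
y(E) = 32 + 2*E² (y(E) = (E² + E²) + 32 = 2*E² + 32 = 32 + 2*E²)
t(f) = -1174/3 (t(f) = (⅓)*(-1174) = -1174/3)
B = -1174/3 ≈ -391.33
B + (1090 + x)² = -1174/3 + (1090 - 1051)² = -1174/3 + 39² = -1174/3 + 1521 = 3389/3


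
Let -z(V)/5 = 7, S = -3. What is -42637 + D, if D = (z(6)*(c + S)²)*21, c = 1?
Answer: -45577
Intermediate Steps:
z(V) = -35 (z(V) = -5*7 = -35)
D = -2940 (D = -35*(1 - 3)²*21 = -35*(-2)²*21 = -35*4*21 = -140*21 = -2940)
-42637 + D = -42637 - 2940 = -45577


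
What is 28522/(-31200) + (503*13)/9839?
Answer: -2946583/11806800 ≈ -0.24957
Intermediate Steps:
28522/(-31200) + (503*13)/9839 = 28522*(-1/31200) + 6539*(1/9839) = -1097/1200 + 6539/9839 = -2946583/11806800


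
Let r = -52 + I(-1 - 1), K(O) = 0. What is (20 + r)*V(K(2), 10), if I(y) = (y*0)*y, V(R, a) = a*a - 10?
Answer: -2880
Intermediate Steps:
V(R, a) = -10 + a² (V(R, a) = a² - 10 = -10 + a²)
I(y) = 0 (I(y) = 0*y = 0)
r = -52 (r = -52 + 0 = -52)
(20 + r)*V(K(2), 10) = (20 - 52)*(-10 + 10²) = -32*(-10 + 100) = -32*90 = -2880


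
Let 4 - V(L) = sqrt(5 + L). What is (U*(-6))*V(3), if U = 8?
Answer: -192 + 96*sqrt(2) ≈ -56.235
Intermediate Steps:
V(L) = 4 - sqrt(5 + L)
(U*(-6))*V(3) = (8*(-6))*(4 - sqrt(5 + 3)) = -48*(4 - sqrt(8)) = -48*(4 - 2*sqrt(2)) = -192 + 96*sqrt(2)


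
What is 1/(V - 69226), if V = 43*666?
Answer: -1/40588 ≈ -2.4638e-5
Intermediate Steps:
V = 28638
1/(V - 69226) = 1/(28638 - 69226) = 1/(-40588) = -1/40588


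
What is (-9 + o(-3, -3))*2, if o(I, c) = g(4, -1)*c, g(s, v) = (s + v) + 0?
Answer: -36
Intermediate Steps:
g(s, v) = s + v
o(I, c) = 3*c (o(I, c) = (4 - 1)*c = 3*c)
(-9 + o(-3, -3))*2 = (-9 + 3*(-3))*2 = (-9 - 9)*2 = -18*2 = -36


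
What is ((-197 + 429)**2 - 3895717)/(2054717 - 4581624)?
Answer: 3841893/2526907 ≈ 1.5204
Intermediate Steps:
((-197 + 429)**2 - 3895717)/(2054717 - 4581624) = (232**2 - 3895717)/(-2526907) = (53824 - 3895717)*(-1/2526907) = -3841893*(-1/2526907) = 3841893/2526907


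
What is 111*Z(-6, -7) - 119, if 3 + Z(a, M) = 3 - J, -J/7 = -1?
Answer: -896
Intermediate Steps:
J = 7 (J = -7*(-1) = 7)
Z(a, M) = -7 (Z(a, M) = -3 + (3 - 1*7) = -3 + (3 - 7) = -3 - 4 = -7)
111*Z(-6, -7) - 119 = 111*(-7) - 119 = -777 - 119 = -896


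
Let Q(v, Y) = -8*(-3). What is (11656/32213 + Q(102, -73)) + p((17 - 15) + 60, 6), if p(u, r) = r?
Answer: 978046/32213 ≈ 30.362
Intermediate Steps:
Q(v, Y) = 24
(11656/32213 + Q(102, -73)) + p((17 - 15) + 60, 6) = (11656/32213 + 24) + 6 = 784768/32213 + 6 = 978046/32213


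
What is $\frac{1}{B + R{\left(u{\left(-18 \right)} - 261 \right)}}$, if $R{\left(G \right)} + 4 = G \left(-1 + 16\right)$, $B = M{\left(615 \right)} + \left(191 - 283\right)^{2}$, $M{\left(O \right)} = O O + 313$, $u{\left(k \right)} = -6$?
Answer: $\frac{1}{382993} \approx 2.611 \cdot 10^{-6}$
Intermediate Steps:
$M{\left(O \right)} = 313 + O^{2}$ ($M{\left(O \right)} = O^{2} + 313 = 313 + O^{2}$)
$B = 387002$ ($B = \left(313 + 615^{2}\right) + \left(191 - 283\right)^{2} = \left(313 + 378225\right) + \left(-92\right)^{2} = 378538 + 8464 = 387002$)
$R{\left(G \right)} = -4 + 15 G$ ($R{\left(G \right)} = -4 + G \left(-1 + 16\right) = -4 + G 15 = -4 + 15 G$)
$\frac{1}{B + R{\left(u{\left(-18 \right)} - 261 \right)}} = \frac{1}{387002 + \left(-4 + 15 \left(-6 - 261\right)\right)} = \frac{1}{387002 + \left(-4 + 15 \left(-267\right)\right)} = \frac{1}{387002 - 4009} = \frac{1}{382993}$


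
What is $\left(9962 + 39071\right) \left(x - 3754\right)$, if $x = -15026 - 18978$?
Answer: $-1851388014$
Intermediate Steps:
$x = -34004$
$\left(9962 + 39071\right) \left(x - 3754\right) = \left(9962 + 39071\right) \left(-34004 - 3754\right) = 49033 \left(-37758\right) = -1851388014$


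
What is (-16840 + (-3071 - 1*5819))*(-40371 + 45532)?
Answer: -132792530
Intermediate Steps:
(-16840 + (-3071 - 1*5819))*(-40371 + 45532) = (-16840 + (-3071 - 5819))*5161 = (-16840 - 8890)*5161 = -25730*5161 = -132792530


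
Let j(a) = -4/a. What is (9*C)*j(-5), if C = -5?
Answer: -36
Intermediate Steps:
(9*C)*j(-5) = (9*(-5))*(-4/(-5)) = -(-180)*(-1)/5 = -45*⅘ = -36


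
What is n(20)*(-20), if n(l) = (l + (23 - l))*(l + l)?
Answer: -18400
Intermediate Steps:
n(l) = 46*l (n(l) = 23*(2*l) = 46*l)
n(20)*(-20) = (46*20)*(-20) = 920*(-20) = -18400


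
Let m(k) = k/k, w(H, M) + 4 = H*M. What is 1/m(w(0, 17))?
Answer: 1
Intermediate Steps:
w(H, M) = -4 + H*M
m(k) = 1
1/m(w(0, 17)) = 1/1 = 1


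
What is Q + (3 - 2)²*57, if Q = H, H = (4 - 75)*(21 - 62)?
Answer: 2968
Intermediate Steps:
H = 2911 (H = -71*(-41) = 2911)
Q = 2911
Q + (3 - 2)²*57 = 2911 + (3 - 2)²*57 = 2911 + 1²*57 = 2911 + 1*57 = 2911 + 57 = 2968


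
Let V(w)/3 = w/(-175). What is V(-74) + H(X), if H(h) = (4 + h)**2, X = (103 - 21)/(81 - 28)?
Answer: 15749898/491575 ≈ 32.040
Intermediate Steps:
X = 82/53 ≈ 1.5472
V(w) = -3*w/175 (V(w) = 3*(w/(-175)) = 3*(w*(-1/175)) = 3*(-w/175) = -3*w/175)
V(-74) + H(X) = -3/175*(-74) + (4 + 82/53)**2 = 222/175 + (294/53)**2 = 222/175 + 86436/2809 = 15749898/491575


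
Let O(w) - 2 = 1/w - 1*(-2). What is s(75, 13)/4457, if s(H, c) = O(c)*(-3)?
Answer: -159/57941 ≈ -0.0027442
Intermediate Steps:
O(w) = 4 + 1/w (O(w) = 2 + (1/w - 1*(-2)) = 2 + (1/w + 2) = 2 + (2 + 1/w) = 4 + 1/w)
s(H, c) = -12 - 3/c (s(H, c) = (4 + 1/c)*(-3) = -12 - 3/c)
s(75, 13)/4457 = (-12 - 3/13)/4457 = (-12 - 3*1/13)*(1/4457) = (-12 - 3/13)*(1/4457) = -159/13*1/4457 = -159/57941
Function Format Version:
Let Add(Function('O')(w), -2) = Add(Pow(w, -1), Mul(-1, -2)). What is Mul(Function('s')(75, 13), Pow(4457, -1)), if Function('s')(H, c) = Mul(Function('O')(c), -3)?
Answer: Rational(-159, 57941) ≈ -0.0027442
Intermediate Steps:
Function('O')(w) = Add(4, Pow(w, -1)) (Function('O')(w) = Add(2, Add(Pow(w, -1), Mul(-1, -2))) = Add(2, Add(Pow(w, -1), 2)) = Add(2, Add(2, Pow(w, -1))) = Add(4, Pow(w, -1)))
Function('s')(H, c) = Add(-12, Mul(-3, Pow(c, -1))) (Function('s')(H, c) = Mul(Add(4, Pow(c, -1)), -3) = Add(-12, Mul(-3, Pow(c, -1))))
Mul(Function('s')(75, 13), Pow(4457, -1)) = Mul(Add(-12, Mul(-3, Pow(13, -1))), Pow(4457, -1)) = Mul(Add(-12, Mul(-3, Rational(1, 13))), Rational(1, 4457)) = Mul(Add(-12, Rational(-3, 13)), Rational(1, 4457)) = Mul(Rational(-159, 13), Rational(1, 4457)) = Rational(-159, 57941)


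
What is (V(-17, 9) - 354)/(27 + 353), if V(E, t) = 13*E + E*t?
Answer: -182/95 ≈ -1.9158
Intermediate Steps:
(V(-17, 9) - 354)/(27 + 353) = (-17*(13 + 9) - 354)/(27 + 353) = (-17*22 - 354)/380 = (-374 - 354)*(1/380) = -728*1/380 = -182/95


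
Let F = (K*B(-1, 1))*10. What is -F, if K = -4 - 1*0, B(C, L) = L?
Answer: 40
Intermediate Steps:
K = -4 (K = -4 + 0 = -4)
F = -40 (F = -4*1*10 = -4*10 = -40)
-F = -1*(-40) = 40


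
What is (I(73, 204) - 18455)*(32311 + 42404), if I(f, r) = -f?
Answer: -1384319520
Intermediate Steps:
(I(73, 204) - 18455)*(32311 + 42404) = (-1*73 - 18455)*(32311 + 42404) = (-73 - 18455)*74715 = -18528*74715 = -1384319520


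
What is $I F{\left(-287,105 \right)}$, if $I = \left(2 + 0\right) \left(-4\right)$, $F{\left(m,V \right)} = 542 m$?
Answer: $1244432$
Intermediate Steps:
$I = -8$ ($I = 2 \left(-4\right) = -8$)
$I F{\left(-287,105 \right)} = - 8 \cdot 542 \left(-287\right) = \left(-8\right) \left(-155554\right) = 1244432$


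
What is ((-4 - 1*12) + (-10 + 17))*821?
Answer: -7389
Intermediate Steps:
((-4 - 1*12) + (-10 + 17))*821 = ((-4 - 12) + 7)*821 = (-16 + 7)*821 = -9*821 = -7389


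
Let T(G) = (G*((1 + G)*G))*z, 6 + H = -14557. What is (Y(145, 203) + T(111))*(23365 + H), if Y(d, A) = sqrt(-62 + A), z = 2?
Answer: 24292675008 + 8802*sqrt(141) ≈ 2.4293e+10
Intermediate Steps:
H = -14563 (H = -6 - 14557 = -14563)
T(G) = 2*G**2*(1 + G) (T(G) = (G*((1 + G)*G))*2 = (G*(G*(1 + G)))*2 = (G**2*(1 + G))*2 = 2*G**2*(1 + G))
(Y(145, 203) + T(111))*(23365 + H) = (sqrt(-62 + 203) + 2*111**2*(1 + 111))*(23365 - 14563) = (sqrt(141) + 2*12321*112)*8802 = (sqrt(141) + 2759904)*8802 = (2759904 + sqrt(141))*8802 = 24292675008 + 8802*sqrt(141)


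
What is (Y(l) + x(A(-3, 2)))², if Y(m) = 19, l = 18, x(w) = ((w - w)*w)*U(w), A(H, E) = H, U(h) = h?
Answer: 361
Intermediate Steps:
x(w) = 0 (x(w) = ((w - w)*w)*w = (0*w)*w = 0*w = 0)
(Y(l) + x(A(-3, 2)))² = (19 + 0)² = 19² = 361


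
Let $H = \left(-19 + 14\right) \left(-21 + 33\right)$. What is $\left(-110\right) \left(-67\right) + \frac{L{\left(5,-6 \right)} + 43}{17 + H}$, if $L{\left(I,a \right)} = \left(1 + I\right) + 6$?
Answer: $\frac{316855}{43} \approx 7368.7$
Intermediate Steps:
$H = -60$ ($H = \left(-5\right) 12 = -60$)
$L{\left(I,a \right)} = 7 + I$
$\left(-110\right) \left(-67\right) + \frac{L{\left(5,-6 \right)} + 43}{17 + H} = \left(-110\right) \left(-67\right) + \frac{\left(7 + 5\right) + 43}{17 - 60} = 7370 + \frac{12 + 43}{-43} = 7370 + 55 \left(- \frac{1}{43}\right) = 7370 - \frac{55}{43} = \frac{316855}{43}$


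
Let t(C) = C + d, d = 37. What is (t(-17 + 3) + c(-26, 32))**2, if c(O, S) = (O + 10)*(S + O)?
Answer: 5329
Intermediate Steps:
c(O, S) = (10 + O)*(O + S)
t(C) = 37 + C (t(C) = C + 37 = 37 + C)
(t(-17 + 3) + c(-26, 32))**2 = ((37 + (-17 + 3)) + ((-26)**2 + 10*(-26) + 10*32 - 26*32))**2 = ((37 - 14) + (676 - 260 + 320 - 832))**2 = (23 - 96)**2 = (-73)**2 = 5329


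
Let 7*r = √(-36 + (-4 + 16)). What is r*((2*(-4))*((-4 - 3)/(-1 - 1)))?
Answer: -8*I*√6 ≈ -19.596*I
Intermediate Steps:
r = 2*I*√6/7 (r = √(-36 + (-4 + 16))/7 = √(-36 + 12)/7 = √(-24)/7 = (2*I*√6)/7 = 2*I*√6/7 ≈ 0.69985*I)
r*((2*(-4))*((-4 - 3)/(-1 - 1))) = (2*I*√6/7)*((2*(-4))*((-4 - 3)/(-1 - 1))) = (2*I*√6/7)*(-(-56)/(-2)) = (2*I*√6/7)*(-(-56)*(-1)/2) = (2*I*√6/7)*(-8*7/2) = (2*I*√6/7)*(-28) = -8*I*√6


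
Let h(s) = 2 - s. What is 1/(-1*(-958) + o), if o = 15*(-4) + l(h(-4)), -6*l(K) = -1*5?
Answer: 6/5393 ≈ 0.0011126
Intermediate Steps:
l(K) = ⅚ (l(K) = -(-1)*5/6 = -⅙*(-5) = ⅚)
o = -355/6 (o = 15*(-4) + ⅚ = -60 + ⅚ = -355/6 ≈ -59.167)
1/(-1*(-958) + o) = 1/(-1*(-958) - 355/6) = 1/(958 - 355/6) = 1/(5393/6) = 6/5393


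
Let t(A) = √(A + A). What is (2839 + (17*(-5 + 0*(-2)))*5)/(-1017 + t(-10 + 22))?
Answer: -818346/344755 - 4828*√6/1034265 ≈ -2.3851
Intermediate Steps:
t(A) = √2*√A (t(A) = √(2*A) = √2*√A)
(2839 + (17*(-5 + 0*(-2)))*5)/(-1017 + t(-10 + 22)) = (2839 + (17*(-5 + 0*(-2)))*5)/(-1017 + √2*√(-10 + 22)) = (2839 + (17*(-5 + 0))*5)/(-1017 + √2*√12) = (2839 + (17*(-5))*5)/(-1017 + √2*(2*√3)) = (2839 - 85*5)/(-1017 + 2*√6) = (2839 - 425)/(-1017 + 2*√6) = 2414/(-1017 + 2*√6)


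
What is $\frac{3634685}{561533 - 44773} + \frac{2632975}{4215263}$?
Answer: $\frac{3336353871631}{435655861576} \approx 7.6582$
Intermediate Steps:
$\frac{3634685}{561533 - 44773} + \frac{2632975}{4215263} = \frac{3634685}{561533 - 44773} + 2632975 \cdot \frac{1}{4215263} = \frac{3634685}{516760} + \frac{2632975}{4215263} = 3634685 \cdot \frac{1}{516760} + \frac{2632975}{4215263} = \frac{726937}{103352} + \frac{2632975}{4215263} = \frac{3336353871631}{435655861576}$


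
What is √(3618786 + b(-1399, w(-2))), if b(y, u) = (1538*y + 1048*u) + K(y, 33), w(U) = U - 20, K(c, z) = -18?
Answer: 15*√6418 ≈ 1201.7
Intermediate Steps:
w(U) = -20 + U
b(y, u) = -18 + 1048*u + 1538*y (b(y, u) = (1538*y + 1048*u) - 18 = (1048*u + 1538*y) - 18 = -18 + 1048*u + 1538*y)
√(3618786 + b(-1399, w(-2))) = √(3618786 + (-18 + 1048*(-20 - 2) + 1538*(-1399))) = √(3618786 + (-18 + 1048*(-22) - 2151662)) = √(3618786 + (-18 - 23056 - 2151662)) = √(3618786 - 2174736) = √1444050 = 15*√6418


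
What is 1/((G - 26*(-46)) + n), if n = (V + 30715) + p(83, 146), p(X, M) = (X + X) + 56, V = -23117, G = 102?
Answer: 1/9118 ≈ 0.00010967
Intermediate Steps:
p(X, M) = 56 + 2*X (p(X, M) = 2*X + 56 = 56 + 2*X)
n = 7820 (n = (-23117 + 30715) + (56 + 2*83) = 7598 + (56 + 166) = 7598 + 222 = 7820)
1/((G - 26*(-46)) + n) = 1/((102 - 26*(-46)) + 7820) = 1/((102 + 1196) + 7820) = 1/(1298 + 7820) = 1/9118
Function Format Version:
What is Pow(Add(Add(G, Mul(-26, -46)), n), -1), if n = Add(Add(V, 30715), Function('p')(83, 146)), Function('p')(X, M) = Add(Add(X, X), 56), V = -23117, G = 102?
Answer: Rational(1, 9118) ≈ 0.00010967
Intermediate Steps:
Function('p')(X, M) = Add(56, Mul(2, X)) (Function('p')(X, M) = Add(Mul(2, X), 56) = Add(56, Mul(2, X)))
n = 7820 (n = Add(Add(-23117, 30715), Add(56, Mul(2, 83))) = Add(7598, Add(56, 166)) = Add(7598, 222) = 7820)
Pow(Add(Add(G, Mul(-26, -46)), n), -1) = Pow(Add(Add(102, Mul(-26, -46)), 7820), -1) = Pow(Add(Add(102, 1196), 7820), -1) = Pow(Add(1298, 7820), -1) = Pow(9118, -1) = Rational(1, 9118)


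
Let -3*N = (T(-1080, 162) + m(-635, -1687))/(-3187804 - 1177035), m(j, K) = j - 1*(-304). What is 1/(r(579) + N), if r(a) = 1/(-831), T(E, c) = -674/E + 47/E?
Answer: -1305785235240/1604291467 ≈ -813.93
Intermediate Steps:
m(j, K) = 304 + j (m(j, K) = j + 304 = 304 + j)
T(E, c) = -627/E
r(a) = -1/831
N = -118951/4714026120 (N = -(-627/(-1080) + (304 - 635))/(3*(-3187804 - 1177035)) = -(-627*(-1/1080) - 331)/(3*(-4364839)) = -(209/360 - 331)*(-1)/(3*4364839) = -(-118951)*(-1)/(1080*4364839) = -⅓*118951/1571342040 = -118951/4714026120 ≈ -2.5233e-5)
1/(r(579) + N) = 1/(-1/831 - 118951/4714026120) = 1/(-1604291467/1305785235240) = -1305785235240/1604291467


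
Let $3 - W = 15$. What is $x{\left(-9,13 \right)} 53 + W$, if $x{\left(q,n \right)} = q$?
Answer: $-489$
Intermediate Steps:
$W = -12$ ($W = 3 - 15 = -12$)
$x{\left(-9,13 \right)} 53 + W = \left(-9\right) 53 - 12 = -477 - 12 = -489$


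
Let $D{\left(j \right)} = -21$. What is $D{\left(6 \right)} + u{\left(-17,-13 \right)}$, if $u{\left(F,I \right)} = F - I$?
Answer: $-25$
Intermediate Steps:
$D{\left(6 \right)} + u{\left(-17,-13 \right)} = -21 - 4 = -25$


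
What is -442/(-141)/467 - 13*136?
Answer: -116417054/65847 ≈ -1768.0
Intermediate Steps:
-442/(-141)/467 - 13*136 = -442*(-1/141)*(1/467) - 1768 = (442/141)*(1/467) - 1768 = 442/65847 - 1768 = -116417054/65847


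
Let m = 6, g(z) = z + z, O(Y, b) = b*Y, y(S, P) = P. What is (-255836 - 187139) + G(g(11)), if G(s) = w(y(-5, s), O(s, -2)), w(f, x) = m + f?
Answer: -442947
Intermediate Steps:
O(Y, b) = Y*b
g(z) = 2*z
w(f, x) = 6 + f
G(s) = 6 + s
(-255836 - 187139) + G(g(11)) = (-255836 - 187139) + (6 + 2*11) = -442975 + (6 + 22) = -442975 + 28 = -442947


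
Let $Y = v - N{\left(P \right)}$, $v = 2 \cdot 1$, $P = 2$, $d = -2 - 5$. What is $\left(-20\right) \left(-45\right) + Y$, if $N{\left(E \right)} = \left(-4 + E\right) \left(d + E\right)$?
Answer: $892$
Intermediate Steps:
$d = -7$
$N{\left(E \right)} = \left(-7 + E\right) \left(-4 + E\right)$ ($N{\left(E \right)} = \left(-4 + E\right) \left(-7 + E\right) = \left(-7 + E\right) \left(-4 + E\right)$)
$v = 2$
$Y = -8$ ($Y = 2 - \left(28 + 2^{2} - 22\right) = 2 - \left(28 + 4 - 22\right) = 2 - 10 = -8$)
$\left(-20\right) \left(-45\right) + Y = \left(-20\right) \left(-45\right) - 8 = 900 - 8 = 892$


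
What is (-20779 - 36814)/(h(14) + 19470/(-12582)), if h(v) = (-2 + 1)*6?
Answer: 120772521/15827 ≈ 7630.8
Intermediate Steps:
h(v) = -6 (h(v) = -1*6 = -6)
(-20779 - 36814)/(h(14) + 19470/(-12582)) = (-20779 - 36814)/(-6 + 19470/(-12582)) = -57593/(-6 + 19470*(-1/12582)) = -57593/(-6 - 3245/2097) = -57593/(-15827/2097) = -57593*(-2097/15827) = 120772521/15827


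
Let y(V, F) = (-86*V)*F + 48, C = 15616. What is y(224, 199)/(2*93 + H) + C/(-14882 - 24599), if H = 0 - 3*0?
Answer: -75676422152/3671733 ≈ -20611.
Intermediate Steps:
H = 0 (H = 0 + 0 = 0)
y(V, F) = 48 - 86*F*V (y(V, F) = -86*F*V + 48 = 48 - 86*F*V)
y(224, 199)/(2*93 + H) + C/(-14882 - 24599) = (48 - 86*199*224)/(2*93 + 0) + 15616/(-14882 - 24599) = (48 - 3833536)/(186 + 0) + 15616/(-39481) = -3833488/186 + 15616*(-1/39481) = -3833488*1/186 - 15616/39481 = -1916744/93 - 15616/39481 = -75676422152/3671733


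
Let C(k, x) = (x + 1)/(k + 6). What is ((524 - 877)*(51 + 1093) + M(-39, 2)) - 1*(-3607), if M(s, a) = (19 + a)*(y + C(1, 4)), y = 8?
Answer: -400042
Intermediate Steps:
C(k, x) = (1 + x)/(6 + k)
M(s, a) = 1159/7 + 61*a/7 (M(s, a) = (19 + a)*(8 + (1 + 4)/(6 + 1)) = (19 + a)*(8 + 5/7) = (19 + a)*(61/7) = 1159/7 + 61*a/7)
((524 - 877)*(51 + 1093) + M(-39, 2)) - 1*(-3607) = ((524 - 877)*(51 + 1093) + (1159/7 + (61/7)*2)) - 1*(-3607) = (-353*1144 + (1159/7 + 122/7)) + 3607 = (-403832 + 183) + 3607 = -403649 + 3607 = -400042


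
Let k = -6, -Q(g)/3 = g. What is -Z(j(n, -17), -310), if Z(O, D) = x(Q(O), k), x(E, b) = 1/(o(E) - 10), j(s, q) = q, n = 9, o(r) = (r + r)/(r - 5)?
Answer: 23/179 ≈ 0.12849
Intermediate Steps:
o(r) = 2*r/(-5 + r) (o(r) = (2*r)/(-5 + r) = 2*r/(-5 + r))
Q(g) = -3*g
x(E, b) = 1/(-10 + 2*E/(-5 + E)) (x(E, b) = 1/(2*E/(-5 + E) - 10) = 1/(-10 + 2*E/(-5 + E)))
Z(O, D) = (-5 - 3*O)/(2*(25 + 12*O)) (Z(O, D) = (-5 - 3*O)/(2*(25 - (-12)*O)) = (-5 - 3*O)/(2*(25 + 12*O)))
-Z(j(n, -17), -310) = -(5 + 3*(-17))/(2*(-25 - 12*(-17))) = -(5 - 51)/(2*(-25 + 204)) = -(-46)/(2*179) = -1*(-23/179) = 23/179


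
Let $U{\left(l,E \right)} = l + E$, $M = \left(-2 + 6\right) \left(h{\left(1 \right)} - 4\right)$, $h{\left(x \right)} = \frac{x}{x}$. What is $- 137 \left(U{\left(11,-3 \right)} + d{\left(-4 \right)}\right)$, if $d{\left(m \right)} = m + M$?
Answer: $1096$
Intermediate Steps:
$h{\left(x \right)} = 1$
$M = -12$ ($M = \left(-2 + 6\right) \left(1 - 4\right) = 4 \left(-3\right) = -12$)
$U{\left(l,E \right)} = E + l$
$d{\left(m \right)} = -12 + m$ ($d{\left(m \right)} = m - 12 = -12 + m$)
$- 137 \left(U{\left(11,-3 \right)} + d{\left(-4 \right)}\right) = - 137 \left(\left(-3 + 11\right) - 16\right) = - 137 \left(8 - 16\right) = \left(-137\right) \left(-8\right) = 1096$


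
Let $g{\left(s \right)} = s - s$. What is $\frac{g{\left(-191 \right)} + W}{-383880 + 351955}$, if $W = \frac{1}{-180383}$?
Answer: $\frac{1}{5758727275} \approx 1.7365 \cdot 10^{-10}$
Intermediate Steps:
$g{\left(s \right)} = 0$
$W = - \frac{1}{180383} \approx -5.5438 \cdot 10^{-6}$
$\frac{g{\left(-191 \right)} + W}{-383880 + 351955} = \frac{0 - \frac{1}{180383}}{-383880 + 351955} = - \frac{1}{180383 \left(-31925\right)} = \left(- \frac{1}{180383}\right) \left(- \frac{1}{31925}\right) = \frac{1}{5758727275}$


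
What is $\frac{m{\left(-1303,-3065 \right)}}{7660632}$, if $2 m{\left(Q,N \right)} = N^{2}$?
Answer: $\frac{9394225}{15321264} \approx 0.61315$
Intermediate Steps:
$m{\left(Q,N \right)} = \frac{N^{2}}{2}$
$\frac{m{\left(-1303,-3065 \right)}}{7660632} = \frac{\frac{1}{2} \left(-3065\right)^{2}}{7660632} = \frac{1}{2} \cdot 9394225 \cdot \frac{1}{7660632} = \frac{9394225}{2} \cdot \frac{1}{7660632} = \frac{9394225}{15321264}$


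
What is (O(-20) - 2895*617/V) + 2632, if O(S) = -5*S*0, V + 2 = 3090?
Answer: 32857/16 ≈ 2053.6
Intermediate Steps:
V = 3088 (V = -2 + 3090 = 3088)
O(S) = 0
(O(-20) - 2895*617/V) + 2632 = (0 - 2895/(3088/((-1*(-617))))) + 2632 = (0 - 2895/(3088/617)) + 2632 = (0 - 2895/(3088*(1/617))) + 2632 = (0 - 2895/3088/617) + 2632 = (0 - 2895*617/3088) + 2632 = (0 - 9255/16) + 2632 = -9255/16 + 2632 = 32857/16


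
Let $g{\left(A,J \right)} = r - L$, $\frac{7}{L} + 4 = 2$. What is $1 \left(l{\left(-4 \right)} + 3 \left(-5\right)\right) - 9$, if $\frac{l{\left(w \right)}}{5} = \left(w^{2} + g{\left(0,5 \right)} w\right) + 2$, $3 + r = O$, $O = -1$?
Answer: $76$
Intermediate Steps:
$L = - \frac{7}{2}$ ($L = \frac{7}{-4 + 2} = \frac{7}{-2} = 7 \left(- \frac{1}{2}\right) = - \frac{7}{2} \approx -3.5$)
$r = -4$ ($r = -3 - 1 = -4$)
$g{\left(A,J \right)} = - \frac{1}{2}$ ($g{\left(A,J \right)} = -4 - - \frac{7}{2} = -4 + \frac{7}{2} = - \frac{1}{2}$)
$l{\left(w \right)} = 10 + 5 w^{2} - \frac{5 w}{2}$ ($l{\left(w \right)} = 5 \left(\left(w^{2} - \frac{w}{2}\right) + 2\right) = 5 \left(2 + w^{2} - \frac{w}{2}\right) = 10 + 5 w^{2} - \frac{5 w}{2}$)
$1 \left(l{\left(-4 \right)} + 3 \left(-5\right)\right) - 9 = 1 \left(\left(10 + 5 \left(-4\right)^{2} - -10\right) + 3 \left(-5\right)\right) - 9 = 1 \left(\left(10 + 5 \cdot 16 + 10\right) - 15\right) - 9 = 1 \left(\left(10 + 80 + 10\right) - 15\right) - 9 = 1 \left(100 - 15\right) - 9 = 1 \cdot 85 - 9 = 85 - 9 = 76$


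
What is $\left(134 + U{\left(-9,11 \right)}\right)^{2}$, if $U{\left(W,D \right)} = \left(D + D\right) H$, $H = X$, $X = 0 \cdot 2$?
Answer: $17956$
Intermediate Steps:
$X = 0$
$H = 0$
$U{\left(W,D \right)} = 0$ ($U{\left(W,D \right)} = \left(D + D\right) 0 = 2 D 0 = 0$)
$\left(134 + U{\left(-9,11 \right)}\right)^{2} = \left(134 + 0\right)^{2} = 134^{2} = 17956$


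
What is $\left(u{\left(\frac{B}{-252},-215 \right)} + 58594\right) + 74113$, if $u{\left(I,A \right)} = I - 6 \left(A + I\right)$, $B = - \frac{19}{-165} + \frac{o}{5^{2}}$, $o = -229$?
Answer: $\frac{397970557}{2970} \approx 1.34 \cdot 10^{5}$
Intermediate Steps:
$B = - \frac{7462}{825}$ ($B = - \frac{19}{-165} - \frac{229}{5^{2}} = \left(-19\right) \left(- \frac{1}{165}\right) - \frac{229}{25} = \frac{19}{165} - \frac{229}{25} = - \frac{7462}{825} \approx -9.0448$)
$u{\left(I,A \right)} = - 6 A - 5 I$ ($u{\left(I,A \right)} = I - \left(6 A + 6 I\right) = - 6 A - 5 I$)
$\left(u{\left(\frac{B}{-252},-215 \right)} + 58594\right) + 74113 = \left(\left(\left(-6\right) \left(-215\right) - 5 \left(- \frac{7462}{825 \left(-252\right)}\right)\right) + 58594\right) + 74113 = \left(\left(1290 - 5 \left(\left(- \frac{7462}{825}\right) \left(- \frac{1}{252}\right)\right)\right) + 58594\right) + 74113 = \left(\left(1290 - \frac{533}{2970}\right) + 58594\right) + 74113 = \left(\frac{3830767}{2970} + 58594\right) + 74113 = \frac{177854947}{2970} + 74113 = \frac{397970557}{2970}$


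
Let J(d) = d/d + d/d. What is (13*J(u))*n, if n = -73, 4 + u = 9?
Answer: -1898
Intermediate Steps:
u = 5 (u = -4 + 9 = 5)
J(d) = 2 (J(d) = 1 + 1 = 2)
(13*J(u))*n = (13*2)*(-73) = 26*(-73) = -1898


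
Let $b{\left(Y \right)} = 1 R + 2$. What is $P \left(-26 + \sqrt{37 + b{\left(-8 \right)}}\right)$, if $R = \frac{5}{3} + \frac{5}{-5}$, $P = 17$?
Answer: $-442 + \frac{17 \sqrt{357}}{3} \approx -334.93$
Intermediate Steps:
$R = \frac{2}{3}$ ($R = 5 \cdot \frac{1}{3} + 5 \left(- \frac{1}{5}\right) = \frac{5}{3} - 1 = \frac{2}{3} \approx 0.66667$)
$b{\left(Y \right)} = \frac{8}{3}$ ($b{\left(Y \right)} = 1 \cdot \frac{2}{3} + 2 = \frac{2}{3} + 2 = \frac{8}{3}$)
$P \left(-26 + \sqrt{37 + b{\left(-8 \right)}}\right) = 17 \left(-26 + \sqrt{37 + \frac{8}{3}}\right) = 17 \left(-26 + \sqrt{\frac{119}{3}}\right) = 17 \left(-26 + \frac{\sqrt{357}}{3}\right) = -442 + \frac{17 \sqrt{357}}{3}$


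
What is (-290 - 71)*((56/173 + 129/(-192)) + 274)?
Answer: -1093784153/11072 ≈ -98788.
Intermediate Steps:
(-290 - 71)*((56/173 + 129/(-192)) + 274) = -361*((56*(1/173) + 129*(-1/192)) + 274) = -361*((56/173 - 43/64) + 274) = -361*(-3855/11072 + 274) = -361*3029873/11072 = -1093784153/11072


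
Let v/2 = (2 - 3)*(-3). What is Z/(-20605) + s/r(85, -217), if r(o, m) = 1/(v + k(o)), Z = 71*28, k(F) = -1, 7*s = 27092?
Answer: 2791139384/144235 ≈ 19351.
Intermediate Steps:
s = 27092/7 (s = (⅐)*27092 = 27092/7 ≈ 3870.3)
v = 6 (v = 2*((2 - 3)*(-3)) = 2*(-1*(-3)) = 2*3 = 6)
Z = 1988
r(o, m) = ⅕ (r(o, m) = 1/(6 - 1) = 1/5 = ⅕)
Z/(-20605) + s/r(85, -217) = 1988/(-20605) + 27092/(7*(⅕)) = 1988*(-1/20605) + (27092/7)*5 = -1988/20605 + 135460/7 = 2791139384/144235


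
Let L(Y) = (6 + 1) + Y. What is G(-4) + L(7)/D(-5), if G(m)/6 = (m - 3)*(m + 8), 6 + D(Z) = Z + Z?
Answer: -1351/8 ≈ -168.88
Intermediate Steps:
D(Z) = -6 + 2*Z (D(Z) = -6 + (Z + Z) = -6 + 2*Z)
L(Y) = 7 + Y
G(m) = 6*(-3 + m)*(8 + m) (G(m) = 6*((m - 3)*(m + 8)) = 6*((-3 + m)*(8 + m)) = 6*(-3 + m)*(8 + m))
G(-4) + L(7)/D(-5) = (-144 + 6*(-4)**2 + 30*(-4)) + (7 + 7)/(-6 + 2*(-5)) = (-144 + 6*16 - 120) + 14/(-6 - 10) = (-144 + 96 - 120) + 14/(-16) = -168 - 1/16*14 = -168 - 7/8 = -1351/8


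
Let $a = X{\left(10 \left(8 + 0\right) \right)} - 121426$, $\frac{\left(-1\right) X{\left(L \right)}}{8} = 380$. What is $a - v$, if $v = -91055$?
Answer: $-33411$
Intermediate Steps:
$X{\left(L \right)} = -3040$ ($X{\left(L \right)} = \left(-8\right) 380 = -3040$)
$a = -124466$ ($a = -3040 - 121426 = -124466$)
$a - v = -124466 - -91055 = -124466 + 91055 = -33411$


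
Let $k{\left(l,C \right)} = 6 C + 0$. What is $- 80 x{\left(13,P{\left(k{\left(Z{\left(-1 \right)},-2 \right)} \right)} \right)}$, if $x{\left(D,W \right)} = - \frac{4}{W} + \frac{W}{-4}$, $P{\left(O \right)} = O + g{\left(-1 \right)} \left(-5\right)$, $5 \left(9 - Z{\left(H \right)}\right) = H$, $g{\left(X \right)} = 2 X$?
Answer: $-200$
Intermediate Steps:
$Z{\left(H \right)} = 9 - \frac{H}{5}$
$k{\left(l,C \right)} = 6 C$
$P{\left(O \right)} = 10 + O$ ($P{\left(O \right)} = O + 2 \left(-1\right) \left(-5\right) = O - -10 = O + 10 = 10 + O$)
$x{\left(D,W \right)} = - \frac{4}{W} - \frac{W}{4}$ ($x{\left(D,W \right)} = - \frac{4}{W} + W \left(- \frac{1}{4}\right) = - \frac{4}{W} - \frac{W}{4}$)
$- 80 x{\left(13,P{\left(k{\left(Z{\left(-1 \right)},-2 \right)} \right)} \right)} = - 80 \left(- \frac{4}{10 + 6 \left(-2\right)} - \frac{10 + 6 \left(-2\right)}{4}\right) = - 80 \left(- \frac{4}{10 - 12} - \frac{10 - 12}{4}\right) = - 80 \left(- \frac{4}{-2} - - \frac{1}{2}\right) = - 80 \left(\left(-4\right) \left(- \frac{1}{2}\right) + \frac{1}{2}\right) = - 80 \left(2 + \frac{1}{2}\right) = \left(-80\right) \frac{5}{2} = -200$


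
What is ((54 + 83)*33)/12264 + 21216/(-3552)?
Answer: -847689/151256 ≈ -5.6043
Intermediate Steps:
((54 + 83)*33)/12264 + 21216/(-3552) = (137*33)*(1/12264) + 21216*(-1/3552) = 4521*(1/12264) - 221/37 = 1507/4088 - 221/37 = -847689/151256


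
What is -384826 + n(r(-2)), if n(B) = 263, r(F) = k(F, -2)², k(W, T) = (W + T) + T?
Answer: -384563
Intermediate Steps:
k(W, T) = W + 2*T (k(W, T) = (T + W) + T = W + 2*T)
r(F) = (-4 + F)² (r(F) = (F + 2*(-2))² = (F - 4)² = (-4 + F)²)
-384826 + n(r(-2)) = -384826 + 263 = -384563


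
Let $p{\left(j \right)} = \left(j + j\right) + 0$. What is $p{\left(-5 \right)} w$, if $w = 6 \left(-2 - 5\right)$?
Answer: $420$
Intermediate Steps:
$p{\left(j \right)} = 2 j$ ($p{\left(j \right)} = 2 j + 0 = 2 j$)
$w = -42$ ($w = 6 \left(-7\right) = -42$)
$p{\left(-5 \right)} w = 2 \left(-5\right) \left(-42\right) = \left(-10\right) \left(-42\right) = 420$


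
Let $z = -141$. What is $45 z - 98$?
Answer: $-6443$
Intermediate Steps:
$45 z - 98 = 45 \left(-141\right) - 98 = -6345 - 98 = -6443$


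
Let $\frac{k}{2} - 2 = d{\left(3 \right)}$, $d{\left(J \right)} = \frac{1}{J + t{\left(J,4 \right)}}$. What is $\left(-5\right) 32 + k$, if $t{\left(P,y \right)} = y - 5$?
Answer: $-155$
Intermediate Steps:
$t{\left(P,y \right)} = -5 + y$
$d{\left(J \right)} = \frac{1}{-1 + J}$ ($d{\left(J \right)} = \frac{1}{J + \left(-5 + 4\right)} = \frac{1}{J - 1} = \frac{1}{-1 + J}$)
$k = 5$ ($k = 4 + \frac{2}{-1 + 3} = 4 + \frac{2}{2} = 4 + 2 \cdot \frac{1}{2} = 4 + 1 = 5$)
$\left(-5\right) 32 + k = \left(-5\right) 32 + 5 = -160 + 5 = -155$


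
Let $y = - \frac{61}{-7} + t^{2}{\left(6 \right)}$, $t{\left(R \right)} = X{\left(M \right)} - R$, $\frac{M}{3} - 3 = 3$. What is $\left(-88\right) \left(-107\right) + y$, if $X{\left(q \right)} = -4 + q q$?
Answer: $\frac{756145}{7} \approx 1.0802 \cdot 10^{5}$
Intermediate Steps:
$M = 18$ ($M = 9 + 3 \cdot 3 = 9 + 9 = 18$)
$X{\left(q \right)} = -4 + q^{2}$
$t{\left(R \right)} = 320 - R$ ($t{\left(R \right)} = \left(-4 + 18^{2}\right) - R = \left(-4 + 324\right) - R = 320 - R$)
$y = \frac{690233}{7}$ ($y = - \frac{61}{-7} + \left(320 - 6\right)^{2} = \left(-61\right) \left(- \frac{1}{7}\right) + \left(320 - 6\right)^{2} = \frac{61}{7} + 314^{2} = \frac{61}{7} + 98596 = \frac{690233}{7} \approx 98605.0$)
$\left(-88\right) \left(-107\right) + y = \left(-88\right) \left(-107\right) + \frac{690233}{7} = 9416 + \frac{690233}{7} = \frac{756145}{7}$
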